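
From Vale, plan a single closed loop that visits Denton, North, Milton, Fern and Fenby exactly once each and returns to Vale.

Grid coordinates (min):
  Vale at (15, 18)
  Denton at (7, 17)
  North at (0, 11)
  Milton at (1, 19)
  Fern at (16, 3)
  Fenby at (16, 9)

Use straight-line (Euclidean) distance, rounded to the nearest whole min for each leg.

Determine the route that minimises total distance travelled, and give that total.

There are 60 distinct closed tours to check (reversals are equivalent).
Vale → Denton → North → Milton → Fern → Fenby → Vale: 8+9+8+22+6+9 = 62
Vale → Denton → North → Milton → Fenby → Fern → Vale: 8+9+8+18+6+15 = 64
Vale → Denton → North → Fern → Milton → Fenby → Vale: 8+9+18+22+18+9 = 84
Vale → Denton → North → Fern → Fenby → Milton → Vale: 8+9+18+6+18+14 = 73
Vale → Denton → North → Fenby → Milton → Fern → Vale: 8+9+16+18+22+15 = 88
Vale → Denton → North → Fenby → Fern → Milton → Vale: 8+9+16+6+22+14 = 75
Vale → Denton → Milton → North → Fern → Fenby → Vale: 8+6+8+18+6+9 = 55
Vale → Denton → Milton → North → Fenby → Fern → Vale: 8+6+8+16+6+15 = 59
Vale → Denton → Milton → Fern → North → Fenby → Vale: 8+6+22+18+16+9 = 79
Vale → Denton → Milton → Fern → Fenby → North → Vale: 8+6+22+6+16+17 = 75
Vale → Denton → Milton → Fenby → North → Fern → Vale: 8+6+18+16+18+15 = 81
Vale → Denton → Milton → Fenby → Fern → North → Vale: 8+6+18+6+18+17 = 73
Vale → Denton → Fern → North → Milton → Fenby → Vale: 8+17+18+8+18+9 = 78
Vale → Denton → Fern → North → Fenby → Milton → Vale: 8+17+18+16+18+14 = 91
… (46 more)
The minimum is 55.
One optimal route: Vale → Denton → Milton → North → Fern → Fenby → Vale (or its reverse).

Minimum total distance: 55 min.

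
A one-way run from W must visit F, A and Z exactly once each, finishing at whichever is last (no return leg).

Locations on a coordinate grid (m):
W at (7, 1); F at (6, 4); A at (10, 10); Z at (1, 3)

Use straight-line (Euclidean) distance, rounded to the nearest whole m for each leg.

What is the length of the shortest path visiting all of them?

There are 3! = 6 possible orderings.
W - F - A - Z: 3+7+11 = 21
W - F - Z - A: 3+5+11 = 19
W - A - F - Z: 9+7+5 = 21
W - A - Z - F: 9+11+5 = 25
W - Z - F - A: 6+5+7 = 18
W - Z - A - F: 6+11+7 = 24
The minimum is 18.
One shortest path: W → Z → F → A.

18 m — the minimum one-way total.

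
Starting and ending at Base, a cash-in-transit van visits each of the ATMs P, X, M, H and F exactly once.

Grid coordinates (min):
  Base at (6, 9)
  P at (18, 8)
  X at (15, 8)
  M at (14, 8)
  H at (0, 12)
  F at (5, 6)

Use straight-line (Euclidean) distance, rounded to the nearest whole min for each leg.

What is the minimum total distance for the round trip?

With 5 stops there are 5!/2 = 60 distinct round trips (a route and its reverse cost the same).
Base-P-X-M-H-F-Base: 12+3+1+15+8+3 = 42
Base-P-X-M-F-H-Base: 12+3+1+9+8+7 = 40
Base-P-X-H-M-F-Base: 12+3+16+15+9+3 = 58
Base-P-X-H-F-M-Base: 12+3+16+8+9+8 = 56
Base-P-X-F-M-H-Base: 12+3+10+9+15+7 = 56
Base-P-X-F-H-M-Base: 12+3+10+8+15+8 = 56
Base-P-M-X-H-F-Base: 12+4+1+16+8+3 = 44
Base-P-M-X-F-H-Base: 12+4+1+10+8+7 = 42
Base-P-M-H-X-F-Base: 12+4+15+16+10+3 = 60
Base-P-M-H-F-X-Base: 12+4+15+8+10+9 = 58
Base-P-M-F-X-H-Base: 12+4+9+10+16+7 = 58
Base-P-M-F-H-X-Base: 12+4+9+8+16+9 = 58
Base-P-H-X-M-F-Base: 12+18+16+1+9+3 = 59
Base-P-H-X-F-M-Base: 12+18+16+10+9+8 = 73
… (46 more)
The minimum is 40.
One optimal route: Base → P → X → M → F → H → Base (or its reverse).

40 min — the shortest possible round trip.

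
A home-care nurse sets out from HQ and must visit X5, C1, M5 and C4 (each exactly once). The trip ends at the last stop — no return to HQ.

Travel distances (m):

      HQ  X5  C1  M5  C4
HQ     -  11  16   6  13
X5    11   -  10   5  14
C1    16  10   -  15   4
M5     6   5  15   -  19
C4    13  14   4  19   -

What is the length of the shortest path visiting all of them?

There are 4! = 24 possible orderings.
HQ - X5 - C1 - M5 - C4: 11+10+15+19 = 55
HQ - X5 - C1 - C4 - M5: 11+10+4+19 = 44
HQ - X5 - M5 - C1 - C4: 11+5+15+4 = 35
HQ - X5 - M5 - C4 - C1: 11+5+19+4 = 39
HQ - X5 - C4 - C1 - M5: 11+14+4+15 = 44
HQ - X5 - C4 - M5 - C1: 11+14+19+15 = 59
HQ - C1 - X5 - M5 - C4: 16+10+5+19 = 50
HQ - C1 - X5 - C4 - M5: 16+10+14+19 = 59
HQ - C1 - M5 - X5 - C4: 16+15+5+14 = 50
HQ - C1 - M5 - C4 - X5: 16+15+19+14 = 64
HQ - C1 - C4 - X5 - M5: 16+4+14+5 = 39
HQ - C1 - C4 - M5 - X5: 16+4+19+5 = 44
HQ - M5 - X5 - C1 - C4: 6+5+10+4 = 25
HQ - M5 - X5 - C4 - C1: 6+5+14+4 = 29
… (10 more)
The minimum is 25.
One shortest path: HQ → M5 → X5 → C1 → C4.

Minimum one-way distance = 25 m.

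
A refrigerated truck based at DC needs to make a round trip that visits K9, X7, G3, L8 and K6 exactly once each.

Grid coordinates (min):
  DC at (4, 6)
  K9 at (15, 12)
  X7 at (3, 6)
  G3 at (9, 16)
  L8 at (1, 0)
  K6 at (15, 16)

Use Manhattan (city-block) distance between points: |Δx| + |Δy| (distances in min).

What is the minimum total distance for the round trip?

60 min — the shortest possible round trip.

DC-K9-X7-G3-L8-K6-DC: 17+18+16+24+30+21 = 126
DC-K9-X7-G3-K6-L8-DC: 17+18+16+6+30+9 = 96
DC-K9-X7-L8-G3-K6-DC: 17+18+8+24+6+21 = 94
DC-K9-X7-L8-K6-G3-DC: 17+18+8+30+6+15 = 94
DC-K9-X7-K6-G3-L8-DC: 17+18+22+6+24+9 = 96
DC-K9-X7-K6-L8-G3-DC: 17+18+22+30+24+15 = 126
DC-K9-G3-X7-L8-K6-DC: 17+10+16+8+30+21 = 102
DC-K9-G3-X7-K6-L8-DC: 17+10+16+22+30+9 = 104
DC-K9-G3-L8-X7-K6-DC: 17+10+24+8+22+21 = 102
DC-K9-G3-L8-K6-X7-DC: 17+10+24+30+22+1 = 104
DC-K9-G3-K6-X7-L8-DC: 17+10+6+22+8+9 = 72
DC-K9-G3-K6-L8-X7-DC: 17+10+6+30+8+1 = 72
DC-K9-L8-X7-G3-K6-DC: 17+26+8+16+6+21 = 94
DC-K9-L8-X7-K6-G3-DC: 17+26+8+22+6+15 = 94
… (46 more)
DC-K9-K6-G3-X7-L8-DC: 17+4+6+16+8+9 = 60  ← best
The minimum is 60.
One optimal route: DC → K9 → K6 → G3 → X7 → L8 → DC (or its reverse).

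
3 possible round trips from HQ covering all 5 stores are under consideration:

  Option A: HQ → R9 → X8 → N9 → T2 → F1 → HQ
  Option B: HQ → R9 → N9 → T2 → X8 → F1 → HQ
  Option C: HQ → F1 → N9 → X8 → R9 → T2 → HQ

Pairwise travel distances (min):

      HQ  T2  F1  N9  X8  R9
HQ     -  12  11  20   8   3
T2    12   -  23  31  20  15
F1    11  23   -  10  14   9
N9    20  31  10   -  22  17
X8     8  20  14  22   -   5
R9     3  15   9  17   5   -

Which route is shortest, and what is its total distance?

75 min — Option C is the shortest.

Option A: 3 + 5 + 22 + 31 + 23 + 11 = 95
Option B: 3 + 17 + 31 + 20 + 14 + 11 = 96
Option C: 11 + 10 + 22 + 5 + 15 + 12 = 75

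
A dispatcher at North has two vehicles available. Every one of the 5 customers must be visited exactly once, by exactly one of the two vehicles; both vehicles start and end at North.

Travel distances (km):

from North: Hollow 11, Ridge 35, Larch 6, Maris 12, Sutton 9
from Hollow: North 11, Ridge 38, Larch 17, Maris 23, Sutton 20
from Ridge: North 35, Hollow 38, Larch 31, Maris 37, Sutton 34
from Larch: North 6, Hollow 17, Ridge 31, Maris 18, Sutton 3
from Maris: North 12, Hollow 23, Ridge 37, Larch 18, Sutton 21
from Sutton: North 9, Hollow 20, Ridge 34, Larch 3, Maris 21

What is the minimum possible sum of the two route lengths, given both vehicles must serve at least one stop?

114 km — the smallest possible combined total.

Try each way of splitting the stops between the two vehicles (each non-empty) and, for each split, find the best tour for each vehicle:
  {Hollow} + {Ridge, Larch, Maris, Sutton}: 22 + 92 = 114
  {Ridge} + {Hollow, Larch, Maris, Sutton}: 70 + 64 = 134
  {Hollow, Ridge} + {Larch, Maris, Sutton}: 84 + 42 = 126
  {Larch} + {Hollow, Ridge, Maris, Sutton}: 12 + 114 = 126
  {Hollow, Larch} + {Ridge, Maris, Sutton}: 34 + 92 = 126
  {Ridge, Larch} + {Hollow, Maris, Sutton}: 72 + 64 = 136
  … (15 splits in total)
Best: vehicle 1 North → Hollow → North = 22; vehicle 2 North → Larch → Sutton → Ridge → Maris → North = 92; combined 114.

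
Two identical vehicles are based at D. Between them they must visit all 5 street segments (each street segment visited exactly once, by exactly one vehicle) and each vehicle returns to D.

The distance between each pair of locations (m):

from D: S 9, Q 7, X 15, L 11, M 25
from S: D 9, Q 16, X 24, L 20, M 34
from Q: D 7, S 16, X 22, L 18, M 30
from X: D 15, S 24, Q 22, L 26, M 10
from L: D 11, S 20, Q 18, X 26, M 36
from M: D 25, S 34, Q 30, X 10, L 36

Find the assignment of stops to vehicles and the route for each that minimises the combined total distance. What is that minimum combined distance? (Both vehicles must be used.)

102 m — the smallest possible combined total.

Try each way of splitting the stops between the two vehicles (each non-empty) and, for each split, find the best tour for each vehicle:
  {S} + {Q, X, L, M}: 18 + 84 = 102
  {Q} + {S, X, L, M}: 14 + 90 = 104
  {S, Q} + {X, L, M}: 32 + 72 = 104
  {X} + {S, Q, L, M}: 30 + 102 = 132
  {S, X} + {Q, L, M}: 48 + 84 = 132
  {Q, X} + {S, L, M}: 44 + 90 = 134
  … (15 splits in total)
Best: vehicle 1 D → S → D = 18; vehicle 2 D → Q → M → X → L → D = 84; combined 102.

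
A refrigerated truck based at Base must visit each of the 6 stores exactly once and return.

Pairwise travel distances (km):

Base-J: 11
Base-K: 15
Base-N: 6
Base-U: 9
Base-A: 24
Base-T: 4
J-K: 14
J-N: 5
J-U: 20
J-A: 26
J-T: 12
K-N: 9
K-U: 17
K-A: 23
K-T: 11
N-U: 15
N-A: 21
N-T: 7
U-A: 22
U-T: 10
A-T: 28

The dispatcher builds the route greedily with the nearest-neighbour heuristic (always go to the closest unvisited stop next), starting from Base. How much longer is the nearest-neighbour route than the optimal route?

From Base: T=4, N=6, U=9, J=11, K=15, A=24 → choose T (4).
From T: N=7, U=10, K=11, J=12, A=28 → choose N (7).
From N: J=5, K=9, U=15, A=21 → choose J (5).
From J: K=14, U=20, A=26 → choose K (14).
From K: U=17, A=23 → choose U (17).
From U: A=22 → choose A (22).
NN route Base → T → N → J → K → U → A → Base costs 93.
Optimal: Base → J → N → K → A → U → T → Base costs 84 (by enumerating all 360 distinct tours).
Excess = 93 − 84 = 9.

Excess over optimum: 9 km.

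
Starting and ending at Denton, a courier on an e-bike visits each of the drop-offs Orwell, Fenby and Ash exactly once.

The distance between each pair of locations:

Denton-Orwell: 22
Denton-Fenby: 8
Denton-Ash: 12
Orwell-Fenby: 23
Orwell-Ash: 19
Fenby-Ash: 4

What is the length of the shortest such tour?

With 3 stops there are 3!/2 = 3 distinct round trips (a route and its reverse cost the same).
Denton→Orwell→Fenby→Ash→Denton: 22+23+4+12 = 61
Denton→Orwell→Ash→Fenby→Denton: 22+19+4+8 = 53
Denton→Fenby→Orwell→Ash→Denton: 8+23+19+12 = 62
The minimum is 53.
One optimal route: Denton → Orwell → Ash → Fenby → Denton (or its reverse).

53 — the shortest possible round trip.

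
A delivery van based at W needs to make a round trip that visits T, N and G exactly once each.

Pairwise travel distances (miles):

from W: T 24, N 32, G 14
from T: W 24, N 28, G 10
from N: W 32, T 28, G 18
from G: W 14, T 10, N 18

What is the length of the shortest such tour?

There are 3 distinct closed tours to check (reversals are equivalent).
W → T → N → G → W: 24+28+18+14 = 84
W → T → G → N → W: 24+10+18+32 = 84
W → N → T → G → W: 32+28+10+14 = 84
The minimum is 84.
One optimal route: W → T → N → G → W (or its reverse).

Minimum total distance: 84 miles.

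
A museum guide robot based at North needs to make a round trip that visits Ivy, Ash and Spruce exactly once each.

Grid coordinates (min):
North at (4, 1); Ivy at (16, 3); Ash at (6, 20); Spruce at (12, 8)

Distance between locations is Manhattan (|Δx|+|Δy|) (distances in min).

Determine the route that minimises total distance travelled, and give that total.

With 3 stops there are 3!/2 = 3 distinct round trips (a route and its reverse cost the same).
North - Ivy - Ash - Spruce - North: 14+27+18+15 = 74
North - Ivy - Spruce - Ash - North: 14+9+18+21 = 62
North - Ash - Ivy - Spruce - North: 21+27+9+15 = 72
The minimum is 62.
One optimal route: North → Ivy → Spruce → Ash → North (or its reverse).

Shortest round trip = 62 min.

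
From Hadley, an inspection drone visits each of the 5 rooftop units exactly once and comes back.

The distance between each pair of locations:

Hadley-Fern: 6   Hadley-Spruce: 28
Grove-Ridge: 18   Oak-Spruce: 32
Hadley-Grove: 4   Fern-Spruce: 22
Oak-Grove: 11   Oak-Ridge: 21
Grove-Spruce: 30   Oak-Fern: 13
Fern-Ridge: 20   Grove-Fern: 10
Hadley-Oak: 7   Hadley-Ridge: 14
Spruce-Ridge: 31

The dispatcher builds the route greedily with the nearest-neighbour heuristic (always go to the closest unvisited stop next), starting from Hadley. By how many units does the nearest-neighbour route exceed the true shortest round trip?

The nearest-neighbour route is 12 longer than optimal.

From Hadley: Grove=4, Fern=6, Oak=7, Ridge=14, Spruce=28 → choose Grove (4).
From Grove: Fern=10, Oak=11, Ridge=18, Spruce=30 → choose Fern (10).
From Fern: Oak=13, Ridge=20, Spruce=22 → choose Oak (13).
From Oak: Ridge=21, Spruce=32 → choose Ridge (21).
From Ridge: Spruce=31 → choose Spruce (31).
NN route Hadley → Grove → Fern → Oak → Ridge → Spruce → Hadley costs 107.
Optimal: Hadley → Oak → Grove → Fern → Spruce → Ridge → Hadley costs 95 (by enumerating all 60 distinct tours).
Excess = 107 − 95 = 12.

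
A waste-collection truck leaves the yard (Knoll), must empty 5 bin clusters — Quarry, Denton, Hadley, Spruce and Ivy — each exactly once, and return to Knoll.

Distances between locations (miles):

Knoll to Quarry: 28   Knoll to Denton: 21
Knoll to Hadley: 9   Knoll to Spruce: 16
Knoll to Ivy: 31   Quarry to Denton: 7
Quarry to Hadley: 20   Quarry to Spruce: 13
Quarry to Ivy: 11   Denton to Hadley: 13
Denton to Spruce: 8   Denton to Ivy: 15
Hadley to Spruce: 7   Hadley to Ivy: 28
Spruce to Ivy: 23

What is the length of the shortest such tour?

With 5 stops there are 5!/2 = 60 distinct round trips (a route and its reverse cost the same).
Knoll-Quarry-Denton-Hadley-Spruce-Ivy-Knoll: 28+7+13+7+23+31 = 109
Knoll-Quarry-Denton-Hadley-Ivy-Spruce-Knoll: 28+7+13+28+23+16 = 115
Knoll-Quarry-Denton-Spruce-Hadley-Ivy-Knoll: 28+7+8+7+28+31 = 109
Knoll-Quarry-Denton-Spruce-Ivy-Hadley-Knoll: 28+7+8+23+28+9 = 103
Knoll-Quarry-Denton-Ivy-Hadley-Spruce-Knoll: 28+7+15+28+7+16 = 101
Knoll-Quarry-Denton-Ivy-Spruce-Hadley-Knoll: 28+7+15+23+7+9 = 89
Knoll-Quarry-Hadley-Denton-Spruce-Ivy-Knoll: 28+20+13+8+23+31 = 123
Knoll-Quarry-Hadley-Denton-Ivy-Spruce-Knoll: 28+20+13+15+23+16 = 115
Knoll-Quarry-Hadley-Spruce-Denton-Ivy-Knoll: 28+20+7+8+15+31 = 109
Knoll-Quarry-Hadley-Spruce-Ivy-Denton-Knoll: 28+20+7+23+15+21 = 114
Knoll-Quarry-Hadley-Ivy-Denton-Spruce-Knoll: 28+20+28+15+8+16 = 115
Knoll-Quarry-Hadley-Ivy-Spruce-Denton-Knoll: 28+20+28+23+8+21 = 128
Knoll-Quarry-Spruce-Denton-Hadley-Ivy-Knoll: 28+13+8+13+28+31 = 121
Knoll-Quarry-Spruce-Denton-Ivy-Hadley-Knoll: 28+13+8+15+28+9 = 101
… (46 more)
Knoll-Hadley-Spruce-Denton-Quarry-Ivy-Knoll: 9+7+8+7+11+31 = 73  ← best
The minimum is 73.
One optimal route: Knoll → Hadley → Spruce → Denton → Quarry → Ivy → Knoll (or its reverse).

Shortest round trip = 73 miles.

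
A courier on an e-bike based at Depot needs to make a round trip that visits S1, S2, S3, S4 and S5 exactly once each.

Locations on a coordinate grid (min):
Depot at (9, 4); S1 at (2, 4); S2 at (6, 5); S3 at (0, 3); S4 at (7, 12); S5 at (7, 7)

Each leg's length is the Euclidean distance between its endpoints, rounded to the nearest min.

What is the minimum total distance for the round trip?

Shortest round trip = 29 min.

With 5 stops there are 5!/2 = 60 distinct round trips (a route and its reverse cost the same).
Depot → S1 → S2 → S3 → S4 → S5 → Depot: 7+4+6+11+5+4 = 37
Depot → S1 → S2 → S3 → S5 → S4 → Depot: 7+4+6+8+5+8 = 38
Depot → S1 → S2 → S4 → S3 → S5 → Depot: 7+4+7+11+8+4 = 41
Depot → S1 → S2 → S4 → S5 → S3 → Depot: 7+4+7+5+8+9 = 40
Depot → S1 → S2 → S5 → S3 → S4 → Depot: 7+4+2+8+11+8 = 40
Depot → S1 → S2 → S5 → S4 → S3 → Depot: 7+4+2+5+11+9 = 38
Depot → S1 → S3 → S2 → S4 → S5 → Depot: 7+2+6+7+5+4 = 31
Depot → S1 → S3 → S2 → S5 → S4 → Depot: 7+2+6+2+5+8 = 30
Depot → S1 → S3 → S4 → S2 → S5 → Depot: 7+2+11+7+2+4 = 33
Depot → S1 → S3 → S4 → S5 → S2 → Depot: 7+2+11+5+2+3 = 30
Depot → S1 → S3 → S5 → S2 → S4 → Depot: 7+2+8+2+7+8 = 34
Depot → S1 → S3 → S5 → S4 → S2 → Depot: 7+2+8+5+7+3 = 32
Depot → S1 → S4 → S2 → S3 → S5 → Depot: 7+9+7+6+8+4 = 41
Depot → S1 → S4 → S2 → S5 → S3 → Depot: 7+9+7+2+8+9 = 42
… (46 more)
Depot → S2 → S1 → S3 → S4 → S5 → Depot: 3+4+2+11+5+4 = 29  ← best
The minimum is 29.
One optimal route: Depot → S2 → S1 → S3 → S4 → S5 → Depot (or its reverse).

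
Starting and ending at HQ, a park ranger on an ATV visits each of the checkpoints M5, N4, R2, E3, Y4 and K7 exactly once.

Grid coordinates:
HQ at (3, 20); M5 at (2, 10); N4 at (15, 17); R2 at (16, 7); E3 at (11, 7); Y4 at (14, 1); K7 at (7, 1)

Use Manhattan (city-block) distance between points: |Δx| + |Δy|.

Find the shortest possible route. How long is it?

Minimum total distance: 72.

HQ→M5→N4→R2→E3→Y4→K7→HQ: 11+20+11+5+9+7+23 = 86
HQ→M5→N4→R2→E3→K7→Y4→HQ: 11+20+11+5+10+7+30 = 94
HQ→M5→N4→R2→Y4→E3→K7→HQ: 11+20+11+8+9+10+23 = 92
HQ→M5→N4→R2→Y4→K7→E3→HQ: 11+20+11+8+7+10+21 = 88
HQ→M5→N4→R2→K7→E3→Y4→HQ: 11+20+11+15+10+9+30 = 106
HQ→M5→N4→R2→K7→Y4→E3→HQ: 11+20+11+15+7+9+21 = 94
HQ→M5→N4→E3→R2→Y4→K7→HQ: 11+20+14+5+8+7+23 = 88
HQ→M5→N4→E3→R2→K7→Y4→HQ: 11+20+14+5+15+7+30 = 102
… (352 more)
HQ→M5→K7→Y4→E3→R2→N4→HQ: 11+14+7+9+5+11+15 = 72  ← best
The minimum is 72.
One optimal route: HQ → M5 → K7 → Y4 → E3 → R2 → N4 → HQ (or its reverse).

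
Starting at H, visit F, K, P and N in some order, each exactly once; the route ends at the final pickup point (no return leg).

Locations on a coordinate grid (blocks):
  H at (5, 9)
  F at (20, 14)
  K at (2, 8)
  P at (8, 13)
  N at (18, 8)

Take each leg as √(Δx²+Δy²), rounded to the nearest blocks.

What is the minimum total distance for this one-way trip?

Minimum one-way distance = 28 blocks.

There are 4! = 24 possible orderings.
H - F - K - P - N: 16+19+8+11 = 54
H - F - K - N - P: 16+19+16+11 = 62
H - F - P - K - N: 16+12+8+16 = 52
H - F - P - N - K: 16+12+11+16 = 55
H - F - N - K - P: 16+6+16+8 = 46
H - F - N - P - K: 16+6+11+8 = 41
H - K - F - P - N: 3+19+12+11 = 45
H - K - F - N - P: 3+19+6+11 = 39
H - K - P - F - N: 3+8+12+6 = 29
H - K - P - N - F: 3+8+11+6 = 28
H - K - N - F - P: 3+16+6+12 = 37
H - K - N - P - F: 3+16+11+12 = 42
H - P - F - K - N: 5+12+19+16 = 52
H - P - F - N - K: 5+12+6+16 = 39
… (10 more)
The minimum is 28.
One shortest path: H → K → P → N → F.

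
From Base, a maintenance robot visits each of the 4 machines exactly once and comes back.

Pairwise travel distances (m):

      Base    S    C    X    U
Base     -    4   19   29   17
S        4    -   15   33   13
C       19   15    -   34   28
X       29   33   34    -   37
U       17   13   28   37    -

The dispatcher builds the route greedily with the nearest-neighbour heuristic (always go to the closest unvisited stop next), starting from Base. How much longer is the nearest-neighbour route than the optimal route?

Base: S=4, U=17, C=19, X=29 ⇒ S
S: U=13, C=15, X=33 ⇒ U
U: C=28, X=37 ⇒ C
C: X=34 ⇒ X
NN route Base → S → U → C → X → Base costs 108.
Optimal: Base → S → C → X → U → Base costs 107 (by enumerating all 12 distinct tours).
Excess = 108 − 107 = 1.

1 m longer than the optimal tour.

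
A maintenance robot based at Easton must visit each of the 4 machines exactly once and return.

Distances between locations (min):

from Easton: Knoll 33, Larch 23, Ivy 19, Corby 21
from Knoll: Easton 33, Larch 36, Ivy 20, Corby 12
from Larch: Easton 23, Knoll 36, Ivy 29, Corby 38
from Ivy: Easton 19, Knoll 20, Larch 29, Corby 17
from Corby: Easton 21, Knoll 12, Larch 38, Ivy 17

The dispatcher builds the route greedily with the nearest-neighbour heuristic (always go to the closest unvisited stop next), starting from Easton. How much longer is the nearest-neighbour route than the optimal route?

2 min longer than the optimal tour.

Easton: Ivy=19, Corby=21, Larch=23, Knoll=33 ⇒ Ivy
Ivy: Corby=17, Knoll=20, Larch=29 ⇒ Corby
Corby: Knoll=12, Larch=38 ⇒ Knoll
Knoll: Larch=36 ⇒ Larch
NN route Easton → Ivy → Corby → Knoll → Larch → Easton costs 107.
Optimal: Easton → Larch → Ivy → Knoll → Corby → Easton costs 105 (by enumerating all 12 distinct tours).
Excess = 107 − 105 = 2.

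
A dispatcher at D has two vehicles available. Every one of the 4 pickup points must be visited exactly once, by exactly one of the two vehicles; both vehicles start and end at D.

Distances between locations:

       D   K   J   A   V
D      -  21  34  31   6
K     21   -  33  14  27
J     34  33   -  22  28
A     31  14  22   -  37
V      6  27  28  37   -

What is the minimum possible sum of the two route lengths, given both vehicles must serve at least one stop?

Try each way of splitting the stops between the two vehicles (each non-empty) and, for each split, find the best tour for each vehicle:
  {K} + {J, A, V}: 42 + 87 = 129
  {J} + {K, A, V}: 68 + 78 = 146
  {K, J} + {A, V}: 88 + 74 = 162
  {A} + {K, J, V}: 62 + 88 = 150
  {K, A} + {J, V}: 66 + 68 = 134
  {J, A} + {K, V}: 87 + 54 = 141
  … (7 splits in total)
  {K, J, A} + {V}: 91 + 12 = 103  ← best
Best: vehicle 1 D → K → A → J → D = 91; vehicle 2 D → V → D = 12; combined 103.

103 — the smallest possible combined total.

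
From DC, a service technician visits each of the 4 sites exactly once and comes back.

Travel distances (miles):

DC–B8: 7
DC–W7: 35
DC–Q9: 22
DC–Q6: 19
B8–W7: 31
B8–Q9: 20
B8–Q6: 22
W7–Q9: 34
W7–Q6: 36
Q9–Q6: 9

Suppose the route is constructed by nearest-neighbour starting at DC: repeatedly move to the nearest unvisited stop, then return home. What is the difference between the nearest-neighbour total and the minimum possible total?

From DC: B8=7, Q6=19, Q9=22, W7=35 → choose B8 (7).
From B8: Q9=20, Q6=22, W7=31 → choose Q9 (20).
From Q9: Q6=9, W7=34 → choose Q6 (9).
From Q6: W7=36 → choose W7 (36).
NN route DC → B8 → Q9 → Q6 → W7 → DC costs 107.
Optimal: DC → B8 → W7 → Q9 → Q6 → DC costs 100 (by enumerating all 12 distinct tours).
Excess = 107 − 100 = 7.

7 miles longer than the optimal tour.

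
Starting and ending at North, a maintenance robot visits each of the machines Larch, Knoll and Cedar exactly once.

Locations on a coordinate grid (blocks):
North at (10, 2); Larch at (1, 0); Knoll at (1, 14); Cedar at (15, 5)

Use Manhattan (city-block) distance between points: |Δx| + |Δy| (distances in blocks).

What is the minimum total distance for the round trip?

56 blocks — the shortest possible round trip.

North→Larch→Knoll→Cedar→North: 11+14+23+8 = 56
North→Larch→Cedar→Knoll→North: 11+19+23+21 = 74
North→Knoll→Larch→Cedar→North: 21+14+19+8 = 62
The minimum is 56.
One optimal route: North → Larch → Knoll → Cedar → North (or its reverse).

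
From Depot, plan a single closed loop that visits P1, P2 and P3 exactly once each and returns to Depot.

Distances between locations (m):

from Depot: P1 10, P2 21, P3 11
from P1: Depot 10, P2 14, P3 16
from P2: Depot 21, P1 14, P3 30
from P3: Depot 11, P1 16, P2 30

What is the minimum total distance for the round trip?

Minimum total distance: 62 m.

There are 3 distinct closed tours to check (reversals are equivalent).
Depot - P1 - P2 - P3 - Depot: 10+14+30+11 = 65
Depot - P1 - P3 - P2 - Depot: 10+16+30+21 = 77
Depot - P2 - P1 - P3 - Depot: 21+14+16+11 = 62
The minimum is 62.
One optimal route: Depot → P2 → P1 → P3 → Depot (or its reverse).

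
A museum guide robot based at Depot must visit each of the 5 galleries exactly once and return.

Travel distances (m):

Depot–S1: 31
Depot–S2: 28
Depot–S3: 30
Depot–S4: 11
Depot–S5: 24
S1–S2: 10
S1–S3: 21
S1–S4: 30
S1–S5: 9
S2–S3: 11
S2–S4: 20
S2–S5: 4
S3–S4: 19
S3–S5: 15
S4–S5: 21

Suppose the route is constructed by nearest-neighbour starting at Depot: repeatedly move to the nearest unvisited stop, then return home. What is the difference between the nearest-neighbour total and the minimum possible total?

1 m longer than the optimal tour.

From Depot: S4=11, S5=24, S2=28, S3=30, S1=31 → choose S4 (11).
From S4: S3=19, S2=20, S5=21, S1=30 → choose S3 (19).
From S3: S2=11, S5=15, S1=21 → choose S2 (11).
From S2: S5=4, S1=10 → choose S5 (4).
From S5: S1=9 → choose S1 (9).
NN route Depot → S4 → S3 → S2 → S5 → S1 → Depot costs 85.
Optimal: Depot → S4 → S3 → S2 → S1 → S5 → Depot costs 84 (by enumerating all 60 distinct tours).
Excess = 85 − 84 = 1.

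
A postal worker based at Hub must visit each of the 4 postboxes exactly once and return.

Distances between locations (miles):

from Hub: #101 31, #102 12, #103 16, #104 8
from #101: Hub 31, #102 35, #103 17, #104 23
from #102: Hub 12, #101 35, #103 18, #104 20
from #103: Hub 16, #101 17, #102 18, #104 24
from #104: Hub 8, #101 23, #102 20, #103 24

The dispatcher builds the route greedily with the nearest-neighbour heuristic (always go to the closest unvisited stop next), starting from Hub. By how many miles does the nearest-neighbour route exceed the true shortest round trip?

The nearest-neighbour route is 16 miles longer than optimal.

Hub: #104=8, #102=12, #103=16, #101=31 ⇒ #104
#104: #102=20, #101=23, #103=24 ⇒ #102
#102: #103=18, #101=35 ⇒ #103
#103: #101=17 ⇒ #101
NN route Hub → #104 → #102 → #103 → #101 → Hub costs 94.
Optimal: Hub → #102 → #103 → #101 → #104 → Hub costs 78 (by enumerating all 12 distinct tours).
Excess = 94 − 78 = 16.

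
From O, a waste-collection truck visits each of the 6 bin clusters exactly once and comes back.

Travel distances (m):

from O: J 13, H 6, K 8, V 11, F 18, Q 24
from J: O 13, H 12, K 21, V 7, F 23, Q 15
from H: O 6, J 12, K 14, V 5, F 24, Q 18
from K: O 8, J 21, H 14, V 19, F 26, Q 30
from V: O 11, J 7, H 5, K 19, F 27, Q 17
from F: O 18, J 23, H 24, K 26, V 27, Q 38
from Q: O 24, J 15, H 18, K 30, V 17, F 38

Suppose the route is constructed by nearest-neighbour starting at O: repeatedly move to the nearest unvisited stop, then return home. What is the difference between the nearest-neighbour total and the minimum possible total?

The nearest-neighbour route is 7 m longer than optimal.

O: H=6, K=8, V=11, J=13, F=18, Q=24 ⇒ H
H: V=5, J=12, K=14, Q=18, F=24 ⇒ V
V: J=7, Q=17, K=19, F=27 ⇒ J
J: Q=15, K=21, F=23 ⇒ Q
Q: K=30, F=38 ⇒ K
K: F=26 ⇒ F
NN route O → H → V → J → Q → K → F → O costs 107.
Optimal: O → H → V → Q → J → F → K → O costs 100 (by enumerating all 360 distinct tours).
Excess = 107 − 100 = 7.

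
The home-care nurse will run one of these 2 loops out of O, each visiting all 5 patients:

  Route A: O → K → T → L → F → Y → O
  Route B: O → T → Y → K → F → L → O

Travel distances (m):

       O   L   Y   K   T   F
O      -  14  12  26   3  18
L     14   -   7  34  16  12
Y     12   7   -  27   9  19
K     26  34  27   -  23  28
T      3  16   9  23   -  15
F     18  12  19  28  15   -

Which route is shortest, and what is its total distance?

Shortest is Route B, total 93 m.

Route A: 26 + 23 + 16 + 12 + 19 + 12 = 108
Route B: 3 + 9 + 27 + 28 + 12 + 14 = 93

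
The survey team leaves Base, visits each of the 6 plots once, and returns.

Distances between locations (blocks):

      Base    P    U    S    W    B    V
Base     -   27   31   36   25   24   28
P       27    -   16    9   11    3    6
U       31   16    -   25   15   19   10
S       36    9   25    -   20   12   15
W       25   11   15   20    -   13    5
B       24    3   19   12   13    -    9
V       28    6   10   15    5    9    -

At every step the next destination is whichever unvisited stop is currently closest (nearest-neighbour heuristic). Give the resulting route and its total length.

From Base: distances to unvisited — B=24, W=25, P=27, V=28, U=31, S=36. Nearest is B (24).
From B: distances to unvisited — P=3, V=9, S=12, W=13, U=19. Nearest is P (3).
From P: distances to unvisited — V=6, S=9, W=11, U=16. Nearest is V (6).
From V: distances to unvisited — W=5, U=10, S=15. Nearest is W (5).
From W: distances to unvisited — U=15, S=20. Nearest is U (15).
From U: distances to unvisited — S=25. Nearest is S (25).
Return S→Base: 36.
Total = 24 + 3 + 6 + 5 + 15 + 25 + 36 = 114.

Total distance 114 blocks via the nearest-neighbour route Base → B → P → V → W → U → S → Base.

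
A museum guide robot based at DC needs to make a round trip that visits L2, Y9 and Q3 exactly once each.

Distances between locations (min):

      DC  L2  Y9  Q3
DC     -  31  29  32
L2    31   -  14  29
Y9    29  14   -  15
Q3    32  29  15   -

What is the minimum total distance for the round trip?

Shortest round trip = 92 min.

There are 3 distinct closed tours to check (reversals are equivalent).
DC → L2 → Y9 → Q3 → DC: 31+14+15+32 = 92
DC → L2 → Q3 → Y9 → DC: 31+29+15+29 = 104
DC → Y9 → L2 → Q3 → DC: 29+14+29+32 = 104
The minimum is 92.
One optimal route: DC → L2 → Y9 → Q3 → DC (or its reverse).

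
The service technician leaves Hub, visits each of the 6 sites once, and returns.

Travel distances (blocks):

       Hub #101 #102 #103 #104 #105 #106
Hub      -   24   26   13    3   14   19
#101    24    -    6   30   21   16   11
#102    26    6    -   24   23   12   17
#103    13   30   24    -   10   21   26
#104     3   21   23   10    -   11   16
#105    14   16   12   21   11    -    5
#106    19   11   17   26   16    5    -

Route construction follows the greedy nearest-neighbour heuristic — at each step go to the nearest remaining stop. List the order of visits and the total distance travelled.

Total distance 82 blocks via the nearest-neighbour route Hub → #104 → #103 → #105 → #106 → #101 → #102 → Hub.

At Hub the remaining stops are #104 3, #103 13, #105 14, #106 19, #101 24, #102 26; go to #104.
At #104 the remaining stops are #103 10, #105 11, #106 16, #101 21, #102 23; go to #103.
At #103 the remaining stops are #105 21, #102 24, #106 26, #101 30; go to #105.
At #105 the remaining stops are #106 5, #102 12, #101 16; go to #106.
At #106 the remaining stops are #101 11, #102 17; go to #101.
At #101 the remaining stops are #102 6; go to #102.
Return #102→Hub: 26.
Total = 3 + 10 + 21 + 5 + 11 + 6 + 26 = 82.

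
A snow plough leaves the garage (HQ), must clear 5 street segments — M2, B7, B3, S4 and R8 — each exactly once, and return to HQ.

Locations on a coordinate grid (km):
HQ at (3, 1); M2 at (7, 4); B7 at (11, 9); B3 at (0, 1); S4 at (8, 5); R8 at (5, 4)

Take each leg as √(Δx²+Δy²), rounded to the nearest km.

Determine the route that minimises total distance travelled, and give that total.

HQ→M2→B7→B3→S4→R8→HQ: 5+6+14+9+3+4 = 41
HQ→M2→B7→B3→R8→S4→HQ: 5+6+14+6+3+6 = 40
HQ→M2→B7→S4→B3→R8→HQ: 5+6+5+9+6+4 = 35
HQ→M2→B7→S4→R8→B3→HQ: 5+6+5+3+6+3 = 28
HQ→M2→B7→R8→B3→S4→HQ: 5+6+8+6+9+6 = 40
HQ→M2→B7→R8→S4→B3→HQ: 5+6+8+3+9+3 = 34
HQ→M2→B3→B7→S4→R8→HQ: 5+8+14+5+3+4 = 39
HQ→M2→B3→B7→R8→S4→HQ: 5+8+14+8+3+6 = 44
HQ→M2→B3→S4→B7→R8→HQ: 5+8+9+5+8+4 = 39
HQ→M2→B3→S4→R8→B7→HQ: 5+8+9+3+8+11 = 44
HQ→M2→B3→R8→B7→S4→HQ: 5+8+6+8+5+6 = 38
HQ→M2→B3→R8→S4→B7→HQ: 5+8+6+3+5+11 = 38
HQ→M2→S4→B7→B3→R8→HQ: 5+1+5+14+6+4 = 35
HQ→M2→S4→B7→R8→B3→HQ: 5+1+5+8+6+3 = 28
… (46 more)
The minimum is 28.
One optimal route: HQ → M2 → B7 → S4 → R8 → B3 → HQ (or its reverse).

Shortest round trip = 28 km.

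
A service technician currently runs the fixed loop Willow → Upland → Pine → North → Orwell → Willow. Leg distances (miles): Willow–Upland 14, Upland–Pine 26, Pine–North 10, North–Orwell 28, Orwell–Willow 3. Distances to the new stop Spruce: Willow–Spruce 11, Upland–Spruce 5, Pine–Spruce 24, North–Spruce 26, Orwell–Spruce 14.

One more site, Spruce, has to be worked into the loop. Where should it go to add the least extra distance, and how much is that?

Insertion cost between consecutive stops i–j is d(i,Spruce) + d(Spruce,j) − d(i,j):
  between Willow and Upland: 11 + 5 − 14 = 2
  between Upland and Pine: 5 + 24 − 26 = 3
  between Pine and North: 24 + 26 − 10 = 40
  between North and Orwell: 26 + 14 − 28 = 12
  between Orwell and Willow: 14 + 11 − 3 = 22
Cheapest insertion is between Willow and Upland, adding 2.
New total = 81 + 2 = 83.

+2 miles — insert Spruce between Willow and Upland.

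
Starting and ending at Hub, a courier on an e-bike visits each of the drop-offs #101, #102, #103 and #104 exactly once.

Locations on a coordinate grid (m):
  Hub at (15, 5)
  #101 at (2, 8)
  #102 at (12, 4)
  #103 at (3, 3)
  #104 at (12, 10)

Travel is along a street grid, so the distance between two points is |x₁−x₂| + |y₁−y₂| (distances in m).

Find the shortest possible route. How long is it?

Hub → #101 → #102 → #103 → #104 → Hub: 16+14+10+16+8 = 64
Hub → #101 → #102 → #104 → #103 → Hub: 16+14+6+16+14 = 66
Hub → #101 → #103 → #102 → #104 → Hub: 16+6+10+6+8 = 46
Hub → #101 → #103 → #104 → #102 → Hub: 16+6+16+6+4 = 48
Hub → #101 → #104 → #102 → #103 → Hub: 16+12+6+10+14 = 58
Hub → #101 → #104 → #103 → #102 → Hub: 16+12+16+10+4 = 58
Hub → #102 → #101 → #103 → #104 → Hub: 4+14+6+16+8 = 48
Hub → #102 → #101 → #104 → #103 → Hub: 4+14+12+16+14 = 60
Hub → #102 → #103 → #101 → #104 → Hub: 4+10+6+12+8 = 40
Hub → #102 → #104 → #101 → #103 → Hub: 4+6+12+6+14 = 42
Hub → #103 → #101 → #102 → #104 → Hub: 14+6+14+6+8 = 48
Hub → #103 → #102 → #101 → #104 → Hub: 14+10+14+12+8 = 58
The minimum is 40.
One optimal route: Hub → #102 → #103 → #101 → #104 → Hub (or its reverse).

Minimum total distance: 40 m.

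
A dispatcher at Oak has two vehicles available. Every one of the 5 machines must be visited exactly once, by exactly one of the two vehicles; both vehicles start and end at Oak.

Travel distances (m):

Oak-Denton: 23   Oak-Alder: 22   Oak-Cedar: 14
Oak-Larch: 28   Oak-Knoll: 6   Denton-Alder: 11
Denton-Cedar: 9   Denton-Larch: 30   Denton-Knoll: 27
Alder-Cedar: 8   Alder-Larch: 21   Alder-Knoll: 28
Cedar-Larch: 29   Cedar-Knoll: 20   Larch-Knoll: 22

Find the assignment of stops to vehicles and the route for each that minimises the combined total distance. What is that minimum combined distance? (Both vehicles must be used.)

Minimum combined distance: 95 m.

Try each way of splitting the stops between the two vehicles (each non-empty) and, for each split, find the best tour for each vehicle:
  {Denton} + {Alder, Cedar, Larch, Knoll}: 46 + 71 = 117
  {Alder} + {Denton, Cedar, Larch, Knoll}: 44 + 81 = 125
  {Denton, Alder} + {Cedar, Larch, Knoll}: 56 + 71 = 127
  {Cedar} + {Denton, Alder, Larch, Knoll}: 28 + 83 = 111
  {Denton, Cedar} + {Alder, Larch, Knoll}: 46 + 71 = 117
  {Alder, Cedar} + {Denton, Larch, Knoll}: 44 + 81 = 125
  … (15 splits in total)
  {Denton, Alder, Cedar, Larch} + {Knoll}: 83 + 12 = 95  ← best
Best: vehicle 1 Oak → Cedar → Denton → Alder → Larch → Oak = 83; vehicle 2 Oak → Knoll → Oak = 12; combined 95.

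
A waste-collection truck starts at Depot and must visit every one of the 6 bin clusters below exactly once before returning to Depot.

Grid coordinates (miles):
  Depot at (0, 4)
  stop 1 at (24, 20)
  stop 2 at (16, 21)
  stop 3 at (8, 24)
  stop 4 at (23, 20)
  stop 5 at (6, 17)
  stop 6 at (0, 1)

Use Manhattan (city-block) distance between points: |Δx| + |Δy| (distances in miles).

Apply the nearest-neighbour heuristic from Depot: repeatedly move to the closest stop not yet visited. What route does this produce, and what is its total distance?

Nearest-neighbour total = 94 miles; route Depot → stop 6 → stop 5 → stop 3 → stop 2 → stop 4 → stop 1 → Depot.

Depot → [stop 6:3 / stop 5:19 / stop 3:28 / stop 2:33 / stop 4:39 / stop 1:40] → stop 6 (3)
stop 6 → [stop 5:22 / stop 3:31 / stop 2:36 / stop 4:42 / stop 1:43] → stop 5 (22)
stop 5 → [stop 3:9 / stop 2:14 / stop 4:20 / stop 1:21] → stop 3 (9)
stop 3 → [stop 2:11 / stop 4:19 / stop 1:20] → stop 2 (11)
stop 2 → [stop 4:8 / stop 1:9] → stop 4 (8)
stop 4 → [stop 1:1] → stop 1 (1)
Return stop 1→Depot: 40.
Total = 3 + 22 + 9 + 11 + 8 + 1 + 40 = 94.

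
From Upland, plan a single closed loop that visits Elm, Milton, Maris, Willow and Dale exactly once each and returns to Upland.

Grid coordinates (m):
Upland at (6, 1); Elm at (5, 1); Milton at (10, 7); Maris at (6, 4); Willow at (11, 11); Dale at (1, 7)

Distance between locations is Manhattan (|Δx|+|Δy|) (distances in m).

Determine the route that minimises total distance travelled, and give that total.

Upland - Elm - Milton - Maris - Willow - Dale - Upland: 1+11+7+12+14+11 = 56
Upland - Elm - Milton - Maris - Dale - Willow - Upland: 1+11+7+8+14+15 = 56
Upland - Elm - Milton - Willow - Maris - Dale - Upland: 1+11+5+12+8+11 = 48
Upland - Elm - Milton - Willow - Dale - Maris - Upland: 1+11+5+14+8+3 = 42
Upland - Elm - Milton - Dale - Maris - Willow - Upland: 1+11+9+8+12+15 = 56
Upland - Elm - Milton - Dale - Willow - Maris - Upland: 1+11+9+14+12+3 = 50
Upland - Elm - Maris - Milton - Willow - Dale - Upland: 1+4+7+5+14+11 = 42
Upland - Elm - Maris - Milton - Dale - Willow - Upland: 1+4+7+9+14+15 = 50
Upland - Elm - Maris - Willow - Milton - Dale - Upland: 1+4+12+5+9+11 = 42
Upland - Elm - Maris - Willow - Dale - Milton - Upland: 1+4+12+14+9+10 = 50
Upland - Elm - Maris - Dale - Milton - Willow - Upland: 1+4+8+9+5+15 = 42
Upland - Elm - Maris - Dale - Willow - Milton - Upland: 1+4+8+14+5+10 = 42
Upland - Elm - Willow - Milton - Maris - Dale - Upland: 1+16+5+7+8+11 = 48
Upland - Elm - Willow - Milton - Dale - Maris - Upland: 1+16+5+9+8+3 = 42
… (46 more)
Upland - Elm - Dale - Milton - Willow - Maris - Upland: 1+10+9+5+12+3 = 40  ← best
The minimum is 40.
One optimal route: Upland → Elm → Dale → Milton → Willow → Maris → Upland (or its reverse).

40 m — the shortest possible round trip.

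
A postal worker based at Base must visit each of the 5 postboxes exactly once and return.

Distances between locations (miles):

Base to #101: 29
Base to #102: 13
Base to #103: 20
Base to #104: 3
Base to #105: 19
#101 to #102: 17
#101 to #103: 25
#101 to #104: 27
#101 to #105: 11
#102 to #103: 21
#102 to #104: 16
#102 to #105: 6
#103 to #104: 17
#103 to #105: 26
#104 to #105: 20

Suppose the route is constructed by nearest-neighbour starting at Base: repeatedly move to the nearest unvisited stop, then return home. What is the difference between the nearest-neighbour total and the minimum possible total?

The nearest-neighbour route is 6 miles longer than optimal.

From Base: #104=3, #102=13, #105=19, #103=20, #101=29 → choose #104 (3).
From #104: #102=16, #103=17, #105=20, #101=27 → choose #102 (16).
From #102: #105=6, #101=17, #103=21 → choose #105 (6).
From #105: #101=11, #103=26 → choose #101 (11).
From #101: #103=25 → choose #103 (25).
NN route Base → #104 → #102 → #105 → #101 → #103 → Base costs 81.
Optimal: Base → #102 → #105 → #101 → #103 → #104 → Base costs 75 (by enumerating all 60 distinct tours).
Excess = 81 − 75 = 6.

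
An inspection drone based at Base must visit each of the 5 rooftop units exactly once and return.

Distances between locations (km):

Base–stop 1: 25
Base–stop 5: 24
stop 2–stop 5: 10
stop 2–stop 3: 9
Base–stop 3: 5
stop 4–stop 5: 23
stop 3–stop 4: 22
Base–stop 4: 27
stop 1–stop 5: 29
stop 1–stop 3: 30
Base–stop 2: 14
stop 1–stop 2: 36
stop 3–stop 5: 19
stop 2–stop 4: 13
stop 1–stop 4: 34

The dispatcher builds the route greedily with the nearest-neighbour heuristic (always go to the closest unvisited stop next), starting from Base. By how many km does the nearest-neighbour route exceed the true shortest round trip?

From Base: stop 3=5, stop 2=14, stop 5=24, stop 1=25, stop 4=27 → choose stop 3 (5).
From stop 3: stop 2=9, stop 5=19, stop 4=22, stop 1=30 → choose stop 2 (9).
From stop 2: stop 5=10, stop 4=13, stop 1=36 → choose stop 5 (10).
From stop 5: stop 4=23, stop 1=29 → choose stop 4 (23).
From stop 4: stop 1=34 → choose stop 1 (34).
NN route Base → stop 3 → stop 2 → stop 5 → stop 4 → stop 1 → Base costs 106.
Optimal: Base → stop 1 → stop 5 → stop 2 → stop 4 → stop 3 → Base costs 104 (by enumerating all 60 distinct tours).
Excess = 106 − 104 = 2.

The nearest-neighbour route is 2 km longer than optimal.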